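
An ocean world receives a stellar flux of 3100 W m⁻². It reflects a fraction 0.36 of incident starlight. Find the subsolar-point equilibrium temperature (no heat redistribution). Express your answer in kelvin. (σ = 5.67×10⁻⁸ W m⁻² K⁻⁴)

T_ss ≈ 433 K

At the subsolar point the surface absorbs S(1−A) and emits σT⁴ per unit area — no factor of 4, since only the local patch is in balance.
T = [3100 × 0.64 / 5.67×10⁻⁸]^(1/4) = (3.50×10¹⁰)^(1/4) = 433 K.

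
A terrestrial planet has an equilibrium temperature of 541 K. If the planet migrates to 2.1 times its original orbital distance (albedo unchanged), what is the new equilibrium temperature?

T_eq ≈ 373 K

T_eq ∝ L^(1/4) · d^(−1/2).
T′ = 541 / 2.1^(1/2) = 373 K.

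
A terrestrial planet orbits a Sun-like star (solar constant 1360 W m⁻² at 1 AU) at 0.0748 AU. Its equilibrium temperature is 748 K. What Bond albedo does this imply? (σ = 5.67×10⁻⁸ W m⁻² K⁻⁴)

A ≈ 0.71

Flux at 0.0748 AU: S = 1360/0.0748² = 2.43×10⁵ W m⁻².
From T_eq⁴ = S(1−A)/(4σ): 1−A = 4σT_eq⁴/S.
1−A = 4 × 5.67×10⁻⁸ × (748)⁴ / 2.43×10⁵ = 0.292.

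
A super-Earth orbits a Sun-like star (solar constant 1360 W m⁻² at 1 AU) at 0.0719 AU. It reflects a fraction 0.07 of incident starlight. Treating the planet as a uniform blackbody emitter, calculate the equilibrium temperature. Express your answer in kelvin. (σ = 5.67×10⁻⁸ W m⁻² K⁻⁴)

Flux at 0.0719 AU: S = 1360/0.0719² = 2.63×10⁵ W m⁻².
Energy balance: absorbed = emitted ⇒ πR²·S(1−A) = 4πR²·σT_eq⁴, so T_eq⁴ = S(1−A)/(4σ).
T_eq = [2.63×10⁵ × 0.93 / (4 × 5.67×10⁻⁸)]^(1/4) = (1.08×10¹²)^(1/4) = 1020 K.

T_eq ≈ 1020 K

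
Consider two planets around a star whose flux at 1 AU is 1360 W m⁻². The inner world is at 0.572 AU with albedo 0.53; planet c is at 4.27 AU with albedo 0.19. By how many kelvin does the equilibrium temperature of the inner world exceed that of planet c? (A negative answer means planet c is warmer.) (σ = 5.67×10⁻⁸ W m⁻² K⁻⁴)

T_eq = [S₀(1−A)/(4σd²)]^(1/4), so T ∝ (1−A)^(1/4) / √d.
T₁ = [1360×0.47/(4×5.67×10⁻⁸×0.572²)]^(1/4) = 304.65 K.
T₂ = [1360×0.81/(4×5.67×10⁻⁸×4.27²)]^(1/4) = 127.76 K.

ΔT ≈ 176.9 K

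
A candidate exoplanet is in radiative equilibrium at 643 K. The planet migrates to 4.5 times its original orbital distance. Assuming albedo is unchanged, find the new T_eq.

T_eq ≈ 303 K

T_eq ∝ L^(1/4) · d^(−1/2).
T′ = 643 / 4.5^(1/2) = 303 K.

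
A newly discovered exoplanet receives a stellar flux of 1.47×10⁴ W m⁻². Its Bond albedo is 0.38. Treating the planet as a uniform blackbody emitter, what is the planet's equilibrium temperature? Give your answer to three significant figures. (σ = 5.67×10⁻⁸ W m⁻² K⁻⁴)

Energy balance: absorbed = emitted ⇒ πR²·S(1−A) = 4πR²·σT_eq⁴, so T_eq⁴ = S(1−A)/(4σ).
T_eq = [1.47×10⁴ × 0.62 / (4 × 5.67×10⁻⁸)]^(1/4) = (4.02×10¹⁰)^(1/4) = 448 K.

T_eq ≈ 448 K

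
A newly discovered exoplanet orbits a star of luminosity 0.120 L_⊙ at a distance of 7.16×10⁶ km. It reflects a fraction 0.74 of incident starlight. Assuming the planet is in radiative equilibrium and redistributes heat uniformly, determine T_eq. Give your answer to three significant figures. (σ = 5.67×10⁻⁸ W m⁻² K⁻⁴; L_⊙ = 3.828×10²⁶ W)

d = 7.16×10⁶ km = 7.16×10⁹ m.
L = 0.120 × 3.828×10²⁶ = 4.59×10²⁵ W.
Flux: S = L/(4πd²) = 4.59×10²⁵/(4π×(7.16×10⁹)²) = 7.13×10⁴ W m⁻².
Energy balance: absorbed = emitted ⇒ πR²·S(1−A) = 4πR²·σT_eq⁴, so T_eq⁴ = S(1−A)/(4σ).
T_eq = [7.13×10⁴ × 0.26 / (4 × 5.67×10⁻⁸)]^(1/4) = (8.17×10¹⁰)^(1/4) = 535 K.

T_eq ≈ 535 K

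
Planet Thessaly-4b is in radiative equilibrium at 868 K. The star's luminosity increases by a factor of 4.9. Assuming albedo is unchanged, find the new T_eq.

T_eq ≈ 1290 K

T_eq ∝ L^(1/4) · d^(−1/2).
T′ = 868 × 4.9^(1/4) = 1290 K.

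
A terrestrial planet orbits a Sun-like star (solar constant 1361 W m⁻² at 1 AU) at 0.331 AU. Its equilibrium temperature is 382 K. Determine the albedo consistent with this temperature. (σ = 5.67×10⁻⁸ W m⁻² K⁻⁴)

A ≈ 0.61

Flux at 0.331 AU: S = 1361/0.331² = 1.24×10⁴ W m⁻².
From T_eq⁴ = S(1−A)/(4σ): 1−A = 4σT_eq⁴/S.
1−A = 4 × 5.67×10⁻⁸ × (382)⁴ / 1.24×10⁴ = 0.389.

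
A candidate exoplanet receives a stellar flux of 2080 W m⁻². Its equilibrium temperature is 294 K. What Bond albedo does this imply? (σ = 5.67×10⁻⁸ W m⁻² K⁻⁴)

A ≈ 0.19

From T_eq⁴ = S(1−A)/(4σ): 1−A = 4σT_eq⁴/S.
1−A = 4 × 5.67×10⁻⁸ × (294)⁴ / 2080 = 0.815.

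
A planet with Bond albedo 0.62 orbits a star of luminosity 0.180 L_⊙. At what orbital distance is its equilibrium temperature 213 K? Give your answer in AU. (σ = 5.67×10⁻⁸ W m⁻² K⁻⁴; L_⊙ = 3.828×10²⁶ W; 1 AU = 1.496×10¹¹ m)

L = 0.180 × 3.828×10²⁶ = 6.89×10²⁵ W.
From T_eq⁴ = L(1−A)/(16πσd²): d = √[L(1−A)/(16πσT_eq⁴)].
d = √[6.89×10²⁵ × 0.38 / (16π × 5.67×10⁻⁸ × (213)⁴)] = 6.68×10¹⁰ m = 0.447 AU.

d ≈ 0.447 AU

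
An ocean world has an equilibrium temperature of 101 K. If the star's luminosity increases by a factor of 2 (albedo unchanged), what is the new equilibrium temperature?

T_eq ∝ L^(1/4) · d^(−1/2).
T′ = 101 × 2^(1/4) = 120 K.

T_eq ≈ 120 K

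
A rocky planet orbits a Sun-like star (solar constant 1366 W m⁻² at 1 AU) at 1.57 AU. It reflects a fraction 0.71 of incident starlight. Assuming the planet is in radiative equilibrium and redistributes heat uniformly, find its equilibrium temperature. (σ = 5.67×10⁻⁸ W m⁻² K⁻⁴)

Flux at 1.57 AU: S = 1366/1.57² = 554 W m⁻².
Energy balance: absorbed = emitted ⇒ πR²·S(1−A) = 4πR²·σT_eq⁴, so T_eq⁴ = S(1−A)/(4σ).
T_eq = [554 × 0.29 / (4 × 5.67×10⁻⁸)]^(1/4) = (7.09×10⁸)^(1/4) = 163 K.

T_eq ≈ 163 K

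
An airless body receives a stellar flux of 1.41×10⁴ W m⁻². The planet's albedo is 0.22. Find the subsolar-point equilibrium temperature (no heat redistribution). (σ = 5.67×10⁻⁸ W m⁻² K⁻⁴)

At the subsolar point the surface absorbs S(1−A) and emits σT⁴ per unit area — no factor of 4, since only the local patch is in balance.
T = [1.41×10⁴ × 0.78 / 5.67×10⁻⁸]^(1/4) = (1.94×10¹¹)^(1/4) = 664 K.

T_ss ≈ 664 K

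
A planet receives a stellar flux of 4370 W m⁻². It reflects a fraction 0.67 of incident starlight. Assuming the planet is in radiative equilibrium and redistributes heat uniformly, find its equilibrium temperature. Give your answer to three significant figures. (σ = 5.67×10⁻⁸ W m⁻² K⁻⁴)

T_eq ≈ 282 K

Energy balance: absorbed = emitted ⇒ πR²·S(1−A) = 4πR²·σT_eq⁴, so T_eq⁴ = S(1−A)/(4σ).
T_eq = [4370 × 0.33 / (4 × 5.67×10⁻⁸)]^(1/4) = (6.36×10⁹)^(1/4) = 282 K.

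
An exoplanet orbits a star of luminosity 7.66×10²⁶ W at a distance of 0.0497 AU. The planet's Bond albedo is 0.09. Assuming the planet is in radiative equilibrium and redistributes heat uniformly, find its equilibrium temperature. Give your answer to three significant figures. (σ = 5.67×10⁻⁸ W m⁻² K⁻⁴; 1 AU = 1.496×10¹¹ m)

d = 0.0497 AU = 7.44×10⁹ m.
Flux: S = L/(4πd²) = 7.66×10²⁶/(4π×(7.44×10⁹)²) = 1.10×10⁶ W m⁻².
Energy balance: absorbed = emitted ⇒ πR²·S(1−A) = 4πR²·σT_eq⁴, so T_eq⁴ = S(1−A)/(4σ).
T_eq = [1.10×10⁶ × 0.91 / (4 × 5.67×10⁻⁸)]^(1/4) = (4.42×10¹²)^(1/4) = 1450 K.

T_eq ≈ 1450 K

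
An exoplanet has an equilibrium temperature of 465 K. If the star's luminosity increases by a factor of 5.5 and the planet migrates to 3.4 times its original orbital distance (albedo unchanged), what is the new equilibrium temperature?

T_eq ∝ L^(1/4) · d^(−1/2).
T′ = 465 × 5.5^(1/4) / 3.4^(1/2) = 386 K.

T_eq ≈ 386 K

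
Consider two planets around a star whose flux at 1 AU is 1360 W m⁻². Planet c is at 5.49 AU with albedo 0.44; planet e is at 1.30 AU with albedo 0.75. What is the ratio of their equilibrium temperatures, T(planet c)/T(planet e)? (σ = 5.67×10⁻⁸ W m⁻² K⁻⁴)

T₁/T₂ ≈ 0.595

T_eq = [S₀(1−A)/(4σd²)]^(1/4), so T ∝ (1−A)^(1/4) / √d.
T₁ = [1360×0.56/(4×5.67×10⁻⁸×5.49²)]^(1/4) = 102.74 K.
T₂ = [1360×0.25/(4×5.67×10⁻⁸×1.30²)]^(1/4) = 172.58 K.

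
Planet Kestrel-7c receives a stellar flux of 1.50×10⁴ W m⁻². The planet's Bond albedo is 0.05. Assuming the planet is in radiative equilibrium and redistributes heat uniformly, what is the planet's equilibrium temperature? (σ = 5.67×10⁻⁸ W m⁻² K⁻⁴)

T_eq ≈ 501 K

Energy balance: absorbed = emitted ⇒ πR²·S(1−A) = 4πR²·σT_eq⁴, so T_eq⁴ = S(1−A)/(4σ).
T_eq = [1.50×10⁴ × 0.95 / (4 × 5.67×10⁻⁸)]^(1/4) = (6.28×10¹⁰)^(1/4) = 501 K.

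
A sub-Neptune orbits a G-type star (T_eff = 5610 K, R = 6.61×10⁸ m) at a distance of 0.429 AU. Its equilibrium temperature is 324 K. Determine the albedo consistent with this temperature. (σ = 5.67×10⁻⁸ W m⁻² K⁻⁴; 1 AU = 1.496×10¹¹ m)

d = 0.429 AU = 6.42×10¹⁰ m.
L = 4πR_⋆²σT_⋆⁴ = 4π(6.61×10⁸)² × 5.67×10⁻⁸ × (5610)⁴ = 3.08×10²⁶ W.
S = L/(4πd²) = 5960 W m⁻².
From T_eq⁴ = S(1−A)/(4σ): 1−A = 4σT_eq⁴/S.
1−A = 4 × 5.67×10⁻⁸ × (324)⁴ / 5960 = 0.420.

A ≈ 0.58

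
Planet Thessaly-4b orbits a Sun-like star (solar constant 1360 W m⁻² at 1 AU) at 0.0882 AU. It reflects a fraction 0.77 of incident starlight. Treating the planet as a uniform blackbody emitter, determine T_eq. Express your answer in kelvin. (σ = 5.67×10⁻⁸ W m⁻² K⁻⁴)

T_eq ≈ 649 K

Flux at 0.0882 AU: S = 1360/0.0882² = 1.75×10⁵ W m⁻².
Energy balance: absorbed = emitted ⇒ πR²·S(1−A) = 4πR²·σT_eq⁴, so T_eq⁴ = S(1−A)/(4σ).
T_eq = [1.75×10⁵ × 0.23 / (4 × 5.67×10⁻⁸)]^(1/4) = (1.77×10¹¹)^(1/4) = 649 K.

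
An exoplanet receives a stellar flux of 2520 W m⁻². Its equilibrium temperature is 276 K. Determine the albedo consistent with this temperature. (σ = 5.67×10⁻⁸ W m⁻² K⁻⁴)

A ≈ 0.48

From T_eq⁴ = S(1−A)/(4σ): 1−A = 4σT_eq⁴/S.
1−A = 4 × 5.67×10⁻⁸ × (276)⁴ / 2520 = 0.522.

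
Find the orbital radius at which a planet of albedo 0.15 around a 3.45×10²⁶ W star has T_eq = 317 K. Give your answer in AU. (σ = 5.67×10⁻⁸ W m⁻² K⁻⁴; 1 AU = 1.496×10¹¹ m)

d ≈ 0.675 AU

From T_eq⁴ = L(1−A)/(16πσd²): d = √[L(1−A)/(16πσT_eq⁴)].
d = √[3.45×10²⁶ × 0.85 / (16π × 5.67×10⁻⁸ × (317)⁴)] = 1.01×10¹¹ m = 0.675 AU.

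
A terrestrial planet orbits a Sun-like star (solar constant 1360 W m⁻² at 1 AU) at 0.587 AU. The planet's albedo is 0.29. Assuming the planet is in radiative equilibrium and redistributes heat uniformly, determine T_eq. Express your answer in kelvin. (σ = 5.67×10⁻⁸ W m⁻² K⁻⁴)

Flux at 0.587 AU: S = 1360/0.587² = 3950 W m⁻².
Energy balance: absorbed = emitted ⇒ πR²·S(1−A) = 4πR²·σT_eq⁴, so T_eq⁴ = S(1−A)/(4σ).
T_eq = [3950 × 0.71 / (4 × 5.67×10⁻⁸)]^(1/4) = (1.24×10¹⁰)^(1/4) = 333 K.

T_eq ≈ 333 K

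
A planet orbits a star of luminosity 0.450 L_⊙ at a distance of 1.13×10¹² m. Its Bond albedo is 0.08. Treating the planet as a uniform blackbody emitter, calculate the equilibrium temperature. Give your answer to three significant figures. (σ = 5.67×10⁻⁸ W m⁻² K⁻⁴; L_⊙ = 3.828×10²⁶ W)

L = 0.450 × 3.828×10²⁶ = 1.72×10²⁶ W.
Flux: S = L/(4πd²) = 1.72×10²⁶/(4π×(1.13×10¹²)²) = 10.7 W m⁻².
Energy balance: absorbed = emitted ⇒ πR²·S(1−A) = 4πR²·σT_eq⁴, so T_eq⁴ = S(1−A)/(4σ).
T_eq = [10.7 × 0.92 / (4 × 5.67×10⁻⁸)]^(1/4) = (4.35×10⁷)^(1/4) = 81.2 K.

T_eq ≈ 81.2 K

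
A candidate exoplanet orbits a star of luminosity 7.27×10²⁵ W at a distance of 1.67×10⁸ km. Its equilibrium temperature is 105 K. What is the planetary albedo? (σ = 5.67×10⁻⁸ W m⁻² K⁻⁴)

A ≈ 0.87

d = 1.67×10⁸ km = 1.67×10¹¹ m.
Flux: S = L/(4πd²) = 7.27×10²⁵/(4π×(1.67×10¹¹)²) = 207 W m⁻².
From T_eq⁴ = S(1−A)/(4σ): 1−A = 4σT_eq⁴/S.
1−A = 4 × 5.67×10⁻⁸ × (105)⁴ / 207 = 0.133.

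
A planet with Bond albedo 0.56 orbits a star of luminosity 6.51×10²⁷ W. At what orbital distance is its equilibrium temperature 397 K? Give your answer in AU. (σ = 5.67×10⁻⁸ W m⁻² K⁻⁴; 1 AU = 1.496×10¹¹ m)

From T_eq⁴ = L(1−A)/(16πσd²): d = √[L(1−A)/(16πσT_eq⁴)].
d = √[6.51×10²⁷ × 0.44 / (16π × 5.67×10⁻⁸ × (397)⁴)] = 2.01×10¹¹ m = 1.34 AU.

d ≈ 1.34 AU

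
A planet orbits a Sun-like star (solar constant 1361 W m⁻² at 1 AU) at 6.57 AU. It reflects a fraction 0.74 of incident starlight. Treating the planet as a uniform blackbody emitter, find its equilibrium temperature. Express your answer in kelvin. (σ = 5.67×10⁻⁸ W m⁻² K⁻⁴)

Flux at 6.57 AU: S = 1361/6.57² = 31.5 W m⁻².
Energy balance: absorbed = emitted ⇒ πR²·S(1−A) = 4πR²·σT_eq⁴, so T_eq⁴ = S(1−A)/(4σ).
T_eq = [31.5 × 0.26 / (4 × 5.67×10⁻⁸)]^(1/4) = (3.61×10⁷)^(1/4) = 77.5 K.

T_eq ≈ 77.5 K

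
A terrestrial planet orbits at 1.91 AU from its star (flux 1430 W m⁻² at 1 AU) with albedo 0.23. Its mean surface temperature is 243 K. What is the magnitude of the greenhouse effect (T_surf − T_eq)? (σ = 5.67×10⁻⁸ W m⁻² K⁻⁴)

S = 1430/1.91² = 392.0 W m⁻².
T_eq = [S(1−A)/(4σ)]^(1/4) = [392.0×0.77/(4×5.67×10⁻⁸)]^(1/4) = 191.0 K.
ΔT = T_surf − T_eq = 243 − 191.0.

ΔT ≈ 52.0 K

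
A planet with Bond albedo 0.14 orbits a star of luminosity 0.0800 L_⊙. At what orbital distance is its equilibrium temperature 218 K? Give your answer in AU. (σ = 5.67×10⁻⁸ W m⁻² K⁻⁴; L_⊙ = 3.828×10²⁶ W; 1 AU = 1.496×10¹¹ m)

d ≈ 0.428 AU

L = 0.0800 × 3.828×10²⁶ = 3.06×10²⁵ W.
From T_eq⁴ = L(1−A)/(16πσd²): d = √[L(1−A)/(16πσT_eq⁴)].
d = √[3.06×10²⁵ × 0.86 / (16π × 5.67×10⁻⁸ × (218)⁴)] = 6.40×10¹⁰ m = 0.428 AU.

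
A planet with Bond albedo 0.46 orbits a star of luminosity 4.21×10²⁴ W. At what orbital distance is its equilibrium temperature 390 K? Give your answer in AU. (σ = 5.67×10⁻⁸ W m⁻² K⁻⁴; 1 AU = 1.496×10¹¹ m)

From T_eq⁴ = L(1−A)/(16πσd²): d = √[L(1−A)/(16πσT_eq⁴)].
d = √[4.21×10²⁴ × 0.54 / (16π × 5.67×10⁻⁸ × (390)⁴)] = 5.87×10⁹ m = 0.0393 AU.

d ≈ 0.0393 AU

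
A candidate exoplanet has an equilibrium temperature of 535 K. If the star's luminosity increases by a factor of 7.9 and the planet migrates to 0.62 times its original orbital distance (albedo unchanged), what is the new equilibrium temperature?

T_eq ≈ 1140 K

T_eq ∝ L^(1/4) · d^(−1/2).
T′ = 535 × 7.9^(1/4) / 0.62^(1/2) = 1140 K.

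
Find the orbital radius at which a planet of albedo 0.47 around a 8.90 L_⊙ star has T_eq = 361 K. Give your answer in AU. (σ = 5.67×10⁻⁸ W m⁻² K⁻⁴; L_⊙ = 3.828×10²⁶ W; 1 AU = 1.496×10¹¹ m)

L = 8.90 × 3.828×10²⁶ = 3.41×10²⁷ W.
From T_eq⁴ = L(1−A)/(16πσd²): d = √[L(1−A)/(16πσT_eq⁴)].
d = √[3.41×10²⁷ × 0.53 / (16π × 5.67×10⁻⁸ × (361)⁴)] = 1.93×10¹¹ m = 1.29 AU.

d ≈ 1.29 AU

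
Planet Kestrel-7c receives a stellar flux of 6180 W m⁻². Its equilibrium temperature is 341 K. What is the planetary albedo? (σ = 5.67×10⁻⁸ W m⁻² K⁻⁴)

A ≈ 0.50

From T_eq⁴ = S(1−A)/(4σ): 1−A = 4σT_eq⁴/S.
1−A = 4 × 5.67×10⁻⁸ × (341)⁴ / 6180 = 0.496.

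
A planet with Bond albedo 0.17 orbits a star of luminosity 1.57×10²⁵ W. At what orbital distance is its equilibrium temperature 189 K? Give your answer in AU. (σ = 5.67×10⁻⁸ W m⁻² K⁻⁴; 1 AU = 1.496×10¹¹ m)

From T_eq⁴ = L(1−A)/(16πσd²): d = √[L(1−A)/(16πσT_eq⁴)].
d = √[1.57×10²⁵ × 0.83 / (16π × 5.67×10⁻⁸ × (189)⁴)] = 5.99×10¹⁰ m = 0.400 AU.

d ≈ 0.400 AU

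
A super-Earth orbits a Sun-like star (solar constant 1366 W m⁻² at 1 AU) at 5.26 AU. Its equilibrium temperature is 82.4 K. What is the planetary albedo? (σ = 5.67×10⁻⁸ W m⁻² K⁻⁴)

Flux at 5.26 AU: S = 1366/5.26² = 49.4 W m⁻².
From T_eq⁴ = S(1−A)/(4σ): 1−A = 4σT_eq⁴/S.
1−A = 4 × 5.67×10⁻⁸ × (82.4)⁴ / 49.4 = 0.212.

A ≈ 0.79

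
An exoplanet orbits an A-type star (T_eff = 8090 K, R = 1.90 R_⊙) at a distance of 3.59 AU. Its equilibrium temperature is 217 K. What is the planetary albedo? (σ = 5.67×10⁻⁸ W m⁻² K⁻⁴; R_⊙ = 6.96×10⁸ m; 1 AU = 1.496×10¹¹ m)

A ≈ 0.66

R_⋆ = 1.90 × 6.96×10⁸ = 1.32×10⁹ m.
d = 3.59 AU = 5.37×10¹¹ m.
L = 4πR_⋆²σT_⋆⁴ = 4π(1.32×10⁹)² × 5.67×10⁻⁸ × (8090)⁴ = 5.34×10²⁷ W.
S = L/(4πd²) = 1470 W m⁻².
From T_eq⁴ = S(1−A)/(4σ): 1−A = 4σT_eq⁴/S.
1−A = 4 × 5.67×10⁻⁸ × (217)⁴ / 1470 = 0.342.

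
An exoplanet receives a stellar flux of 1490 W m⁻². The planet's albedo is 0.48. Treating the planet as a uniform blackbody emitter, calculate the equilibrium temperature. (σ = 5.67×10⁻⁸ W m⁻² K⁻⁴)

Energy balance: absorbed = emitted ⇒ πR²·S(1−A) = 4πR²·σT_eq⁴, so T_eq⁴ = S(1−A)/(4σ).
T_eq = [1490 × 0.52 / (4 × 5.67×10⁻⁸)]^(1/4) = (3.42×10⁹)^(1/4) = 242 K.

T_eq ≈ 242 K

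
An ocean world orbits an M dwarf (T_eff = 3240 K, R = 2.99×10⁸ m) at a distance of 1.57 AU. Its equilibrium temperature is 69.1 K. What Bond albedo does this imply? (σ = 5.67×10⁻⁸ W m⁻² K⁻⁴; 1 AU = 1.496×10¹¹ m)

A ≈ 0.49

d = 1.57 AU = 2.35×10¹¹ m.
L = 4πR_⋆²σT_⋆⁴ = 4π(2.99×10⁸)² × 5.67×10⁻⁸ × (3240)⁴ = 7.02×10²⁴ W.
S = L/(4πd²) = 10.1 W m⁻².
From T_eq⁴ = S(1−A)/(4σ): 1−A = 4σT_eq⁴/S.
1−A = 4 × 5.67×10⁻⁸ × (69.1)⁴ / 10.1 = 0.511.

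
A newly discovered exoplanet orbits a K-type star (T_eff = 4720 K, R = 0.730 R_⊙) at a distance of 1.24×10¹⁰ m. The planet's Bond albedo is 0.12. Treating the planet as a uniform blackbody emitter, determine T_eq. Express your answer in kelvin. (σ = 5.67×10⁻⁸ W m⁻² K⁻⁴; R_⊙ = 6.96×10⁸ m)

T_eq ≈ 654 K

R_⋆ = 0.730 × 6.96×10⁸ = 5.08×10⁸ m.
L = 4πR_⋆²σT_⋆⁴ = 4π(5.08×10⁸)² × 5.67×10⁻⁸ × (4720)⁴ = 9.13×10²⁵ W.
S = L/(4πd²) = 4.72×10⁴ W m⁻².
Energy balance: absorbed = emitted ⇒ πR²·S(1−A) = 4πR²·σT_eq⁴, so T_eq⁴ = S(1−A)/(4σ).
T_eq = [4.72×10⁴ × 0.88 / (4 × 5.67×10⁻⁸)]^(1/4) = (1.83×10¹¹)^(1/4) = 654 K.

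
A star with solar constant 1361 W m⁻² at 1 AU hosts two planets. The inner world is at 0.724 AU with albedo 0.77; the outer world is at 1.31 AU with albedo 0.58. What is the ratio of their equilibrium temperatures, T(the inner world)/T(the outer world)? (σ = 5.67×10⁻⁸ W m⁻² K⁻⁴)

T_eq = [S₀(1−A)/(4σd²)]^(1/4), so T ∝ (1−A)^(1/4) / √d.
T₁ = [1361×0.23/(4×5.67×10⁻⁸×0.724²)]^(1/4) = 226.53 K.
T₂ = [1361×0.42/(4×5.67×10⁻⁸×1.31²)]^(1/4) = 195.76 K.

T₁/T₂ ≈ 1.157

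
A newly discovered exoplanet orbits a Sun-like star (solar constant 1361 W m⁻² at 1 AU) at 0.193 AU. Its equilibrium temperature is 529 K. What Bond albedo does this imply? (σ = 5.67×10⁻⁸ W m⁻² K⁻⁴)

A ≈ 0.51

Flux at 0.193 AU: S = 1361/0.193² = 3.65×10⁴ W m⁻².
From T_eq⁴ = S(1−A)/(4σ): 1−A = 4σT_eq⁴/S.
1−A = 4 × 5.67×10⁻⁸ × (529)⁴ / 3.65×10⁴ = 0.486.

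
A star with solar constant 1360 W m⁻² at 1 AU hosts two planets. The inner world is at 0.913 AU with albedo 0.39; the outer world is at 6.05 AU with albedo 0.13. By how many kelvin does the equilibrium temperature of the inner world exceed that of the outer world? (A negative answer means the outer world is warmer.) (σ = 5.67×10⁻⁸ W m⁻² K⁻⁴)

T_eq = [S₀(1−A)/(4σd²)]^(1/4), so T ∝ (1−A)^(1/4) / √d.
T₁ = [1360×0.61/(4×5.67×10⁻⁸×0.913²)]^(1/4) = 257.38 K.
T₂ = [1360×0.87/(4×5.67×10⁻⁸×6.05²)]^(1/4) = 109.26 K.

ΔT ≈ 148.1 K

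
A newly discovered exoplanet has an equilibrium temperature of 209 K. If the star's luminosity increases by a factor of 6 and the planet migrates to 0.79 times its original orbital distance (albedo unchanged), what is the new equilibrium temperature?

T_eq ≈ 368 K

T_eq ∝ L^(1/4) · d^(−1/2).
T′ = 209 × 6^(1/4) / 0.79^(1/2) = 368 K.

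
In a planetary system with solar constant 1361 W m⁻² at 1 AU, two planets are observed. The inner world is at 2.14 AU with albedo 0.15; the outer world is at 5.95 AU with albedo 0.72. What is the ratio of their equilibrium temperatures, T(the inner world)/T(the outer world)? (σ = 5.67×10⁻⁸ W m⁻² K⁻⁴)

T_eq = [S₀(1−A)/(4σd²)]^(1/4), so T ∝ (1−A)^(1/4) / √d.
T₁ = [1361×0.85/(4×5.67×10⁻⁸×2.14²)]^(1/4) = 182.68 K.
T₂ = [1361×0.28/(4×5.67×10⁻⁸×5.95²)]^(1/4) = 83.00 K.

T₁/T₂ ≈ 2.201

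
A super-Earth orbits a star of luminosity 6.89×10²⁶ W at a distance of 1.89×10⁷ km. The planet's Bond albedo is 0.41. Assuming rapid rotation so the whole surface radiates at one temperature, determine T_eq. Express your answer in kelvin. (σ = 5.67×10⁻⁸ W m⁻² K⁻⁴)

T_eq ≈ 795 K

d = 1.89×10⁷ km = 1.89×10¹⁰ m.
Flux: S = L/(4πd²) = 6.89×10²⁶/(4π×(1.89×10¹⁰)²) = 1.53×10⁵ W m⁻².
Energy balance: absorbed = emitted ⇒ πR²·S(1−A) = 4πR²·σT_eq⁴, so T_eq⁴ = S(1−A)/(4σ).
T_eq = [1.53×10⁵ × 0.59 / (4 × 5.67×10⁻⁸)]^(1/4) = (3.99×10¹¹)^(1/4) = 795 K.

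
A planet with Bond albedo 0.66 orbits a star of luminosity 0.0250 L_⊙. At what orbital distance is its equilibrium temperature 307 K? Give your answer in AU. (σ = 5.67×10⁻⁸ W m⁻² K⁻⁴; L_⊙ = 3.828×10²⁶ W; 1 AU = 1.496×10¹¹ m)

d ≈ 0.0758 AU

L = 0.0250 × 3.828×10²⁶ = 9.57×10²⁴ W.
From T_eq⁴ = L(1−A)/(16πσd²): d = √[L(1−A)/(16πσT_eq⁴)].
d = √[9.57×10²⁴ × 0.34 / (16π × 5.67×10⁻⁸ × (307)⁴)] = 1.13×10¹⁰ m = 0.0758 AU.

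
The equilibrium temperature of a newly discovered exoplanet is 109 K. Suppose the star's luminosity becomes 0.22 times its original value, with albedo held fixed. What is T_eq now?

T_eq ∝ L^(1/4) · d^(−1/2).
T′ = 109 × 0.22^(1/4) = 74.7 K.

T_eq ≈ 74.7 K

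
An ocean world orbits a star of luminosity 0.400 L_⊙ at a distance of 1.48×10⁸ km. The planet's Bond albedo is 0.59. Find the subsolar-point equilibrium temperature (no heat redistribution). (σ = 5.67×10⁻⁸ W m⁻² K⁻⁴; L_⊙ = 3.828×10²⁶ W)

T_ss ≈ 252 K

d = 1.48×10⁸ km = 1.48×10¹¹ m.
L = 0.400 × 3.828×10²⁶ = 1.53×10²⁶ W.
Flux: S = L/(4πd²) = 1.53×10²⁶/(4π×(1.48×10¹¹)²) = 556 W m⁻².
At the subsolar point the surface absorbs S(1−A) and emits σT⁴ per unit area — no factor of 4, since only the local patch is in balance.
T = [556 × 0.41 / 5.67×10⁻⁸]^(1/4) = (4.02×10⁹)^(1/4) = 252 K.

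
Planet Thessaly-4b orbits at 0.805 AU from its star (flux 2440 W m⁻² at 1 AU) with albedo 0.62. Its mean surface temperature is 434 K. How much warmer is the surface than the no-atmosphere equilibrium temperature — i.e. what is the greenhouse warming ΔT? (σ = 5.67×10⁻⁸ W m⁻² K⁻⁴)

S = 2440/0.805² = 3765 W m⁻².
T_eq = [S(1−A)/(4σ)]^(1/4) = [3765×0.38/(4×5.67×10⁻⁸)]^(1/4) = 281.8 K.
ΔT = T_surf − T_eq = 434 − 281.8.

ΔT ≈ 152.2 K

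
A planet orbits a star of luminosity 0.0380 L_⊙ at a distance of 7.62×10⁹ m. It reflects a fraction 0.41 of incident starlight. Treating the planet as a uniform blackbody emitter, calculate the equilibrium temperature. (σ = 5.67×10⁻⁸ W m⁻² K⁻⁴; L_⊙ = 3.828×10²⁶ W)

L = 0.0380 × 3.828×10²⁶ = 1.45×10²⁵ W.
Flux: S = L/(4πd²) = 1.45×10²⁵/(4π×(7.62×10⁹)²) = 1.99×10⁴ W m⁻².
Energy balance: absorbed = emitted ⇒ πR²·S(1−A) = 4πR²·σT_eq⁴, so T_eq⁴ = S(1−A)/(4σ).
T_eq = [1.99×10⁴ × 0.59 / (4 × 5.67×10⁻⁸)]^(1/4) = (5.19×10¹⁰)^(1/4) = 477 K.

T_eq ≈ 477 K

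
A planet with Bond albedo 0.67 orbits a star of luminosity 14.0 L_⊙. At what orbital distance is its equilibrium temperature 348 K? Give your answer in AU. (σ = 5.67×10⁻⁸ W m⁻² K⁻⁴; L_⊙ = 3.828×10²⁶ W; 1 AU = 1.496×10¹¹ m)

L = 14.0 × 3.828×10²⁶ = 5.36×10²⁷ W.
From T_eq⁴ = L(1−A)/(16πσd²): d = √[L(1−A)/(16πσT_eq⁴)].
d = √[5.36×10²⁷ × 0.33 / (16π × 5.67×10⁻⁸ × (348)⁴)] = 2.06×10¹¹ m = 1.37 AU.

d ≈ 1.37 AU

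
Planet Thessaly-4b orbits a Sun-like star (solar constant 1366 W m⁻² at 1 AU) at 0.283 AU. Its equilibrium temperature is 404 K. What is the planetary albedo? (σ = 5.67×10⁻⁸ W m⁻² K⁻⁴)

Flux at 0.283 AU: S = 1366/0.283² = 1.71×10⁴ W m⁻².
From T_eq⁴ = S(1−A)/(4σ): 1−A = 4σT_eq⁴/S.
1−A = 4 × 5.67×10⁻⁸ × (404)⁴ / 1.71×10⁴ = 0.354.

A ≈ 0.65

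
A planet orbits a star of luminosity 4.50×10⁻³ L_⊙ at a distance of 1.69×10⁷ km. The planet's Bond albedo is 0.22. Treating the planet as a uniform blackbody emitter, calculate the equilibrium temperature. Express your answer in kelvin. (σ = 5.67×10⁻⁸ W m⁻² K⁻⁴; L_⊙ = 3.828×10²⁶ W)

d = 1.69×10⁷ km = 1.69×10¹⁰ m.
L = 4.50×10⁻³ × 3.828×10²⁶ = 1.72×10²⁴ W.
Flux: S = L/(4πd²) = 1.72×10²⁴/(4π×(1.69×10¹⁰)²) = 480 W m⁻².
Energy balance: absorbed = emitted ⇒ πR²·S(1−A) = 4πR²·σT_eq⁴, so T_eq⁴ = S(1−A)/(4σ).
T_eq = [480 × 0.78 / (4 × 5.67×10⁻⁸)]^(1/4) = (1.65×10⁹)^(1/4) = 202 K.

T_eq ≈ 202 K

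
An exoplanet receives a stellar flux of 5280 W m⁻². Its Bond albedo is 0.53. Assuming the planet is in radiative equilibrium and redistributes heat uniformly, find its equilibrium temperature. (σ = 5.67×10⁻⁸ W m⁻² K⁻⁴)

T_eq ≈ 323 K

Energy balance: absorbed = emitted ⇒ πR²·S(1−A) = 4πR²·σT_eq⁴, so T_eq⁴ = S(1−A)/(4σ).
T_eq = [5280 × 0.47 / (4 × 5.67×10⁻⁸)]^(1/4) = (1.09×10¹⁰)^(1/4) = 323 K.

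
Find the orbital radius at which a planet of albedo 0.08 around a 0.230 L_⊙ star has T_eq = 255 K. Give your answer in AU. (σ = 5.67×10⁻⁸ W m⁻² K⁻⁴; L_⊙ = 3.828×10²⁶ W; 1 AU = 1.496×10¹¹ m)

L = 0.230 × 3.828×10²⁶ = 8.80×10²⁵ W.
From T_eq⁴ = L(1−A)/(16πσd²): d = √[L(1−A)/(16πσT_eq⁴)].
d = √[8.80×10²⁵ × 0.92 / (16π × 5.67×10⁻⁸ × (255)⁴)] = 8.20×10¹⁰ m = 0.548 AU.

d ≈ 0.548 AU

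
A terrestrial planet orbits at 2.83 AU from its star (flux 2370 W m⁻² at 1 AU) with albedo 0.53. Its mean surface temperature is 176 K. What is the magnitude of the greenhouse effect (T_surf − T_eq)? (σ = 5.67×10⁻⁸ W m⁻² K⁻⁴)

S = 2370/2.83² = 295.9 W m⁻².
T_eq = [S(1−A)/(4σ)]^(1/4) = [295.9×0.47/(4×5.67×10⁻⁸)]^(1/4) = 157.4 K.
ΔT = T_surf − T_eq = 176 − 157.4.

ΔT ≈ 18.6 K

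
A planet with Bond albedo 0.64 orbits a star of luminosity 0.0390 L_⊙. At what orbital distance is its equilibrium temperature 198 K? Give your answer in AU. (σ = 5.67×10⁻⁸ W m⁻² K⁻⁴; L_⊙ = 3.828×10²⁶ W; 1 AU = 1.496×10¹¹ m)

d ≈ 0.234 AU

L = 0.0390 × 3.828×10²⁶ = 1.49×10²⁵ W.
From T_eq⁴ = L(1−A)/(16πσd²): d = √[L(1−A)/(16πσT_eq⁴)].
d = √[1.49×10²⁵ × 0.36 / (16π × 5.67×10⁻⁸ × (198)⁴)] = 3.50×10¹⁰ m = 0.234 AU.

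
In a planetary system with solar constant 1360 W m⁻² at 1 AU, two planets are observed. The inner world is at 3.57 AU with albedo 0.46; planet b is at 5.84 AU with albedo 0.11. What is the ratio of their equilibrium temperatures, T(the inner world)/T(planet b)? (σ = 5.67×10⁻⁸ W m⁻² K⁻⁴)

T₁/T₂ ≈ 1.129

T_eq = [S₀(1−A)/(4σd²)]^(1/4), so T ∝ (1−A)^(1/4) / √d.
T₁ = [1360×0.54/(4×5.67×10⁻⁸×3.57²)]^(1/4) = 126.25 K.
T₂ = [1360×0.89/(4×5.67×10⁻⁸×5.84²)]^(1/4) = 111.84 K.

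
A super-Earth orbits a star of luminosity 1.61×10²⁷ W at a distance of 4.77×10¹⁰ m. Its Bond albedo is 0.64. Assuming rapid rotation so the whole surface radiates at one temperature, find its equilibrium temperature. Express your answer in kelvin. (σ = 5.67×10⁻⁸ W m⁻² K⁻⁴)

T_eq ≈ 547 K

Flux: S = L/(4πd²) = 1.61×10²⁷/(4π×(4.77×10¹⁰)²) = 5.63×10⁴ W m⁻².
Energy balance: absorbed = emitted ⇒ πR²·S(1−A) = 4πR²·σT_eq⁴, so T_eq⁴ = S(1−A)/(4σ).
T_eq = [5.63×10⁴ × 0.36 / (4 × 5.67×10⁻⁸)]^(1/4) = (8.94×10¹⁰)^(1/4) = 547 K.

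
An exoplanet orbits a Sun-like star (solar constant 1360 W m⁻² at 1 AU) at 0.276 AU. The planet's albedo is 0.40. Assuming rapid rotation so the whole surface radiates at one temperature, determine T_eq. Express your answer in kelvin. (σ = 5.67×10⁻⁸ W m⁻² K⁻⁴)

Flux at 0.276 AU: S = 1360/0.276² = 1.79×10⁴ W m⁻².
Energy balance: absorbed = emitted ⇒ πR²·S(1−A) = 4πR²·σT_eq⁴, so T_eq⁴ = S(1−A)/(4σ).
T_eq = [1.79×10⁴ × 0.60 / (4 × 5.67×10⁻⁸)]^(1/4) = (4.72×10¹⁰)^(1/4) = 466 K.

T_eq ≈ 466 K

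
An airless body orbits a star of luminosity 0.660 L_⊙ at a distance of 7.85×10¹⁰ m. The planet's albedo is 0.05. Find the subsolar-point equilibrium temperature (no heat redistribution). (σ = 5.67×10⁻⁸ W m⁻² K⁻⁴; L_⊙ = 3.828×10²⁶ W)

L = 0.660 × 3.828×10²⁶ = 2.53×10²⁶ W.
Flux: S = L/(4πd²) = 2.53×10²⁶/(4π×(7.85×10¹⁰)²) = 3260 W m⁻².
At the subsolar point the surface absorbs S(1−A) and emits σT⁴ per unit area — no factor of 4, since only the local patch is in balance.
T = [3260 × 0.95 / 5.67×10⁻⁸]^(1/4) = (5.47×10¹⁰)^(1/4) = 484 K.

T_ss ≈ 484 K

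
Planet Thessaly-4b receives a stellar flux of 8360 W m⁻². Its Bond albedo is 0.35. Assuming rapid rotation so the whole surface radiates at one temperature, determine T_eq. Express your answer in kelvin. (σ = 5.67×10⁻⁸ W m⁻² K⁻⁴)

T_eq ≈ 393 K

Energy balance: absorbed = emitted ⇒ πR²·S(1−A) = 4πR²·σT_eq⁴, so T_eq⁴ = S(1−A)/(4σ).
T_eq = [8360 × 0.65 / (4 × 5.67×10⁻⁸)]^(1/4) = (2.40×10¹⁰)^(1/4) = 393 K.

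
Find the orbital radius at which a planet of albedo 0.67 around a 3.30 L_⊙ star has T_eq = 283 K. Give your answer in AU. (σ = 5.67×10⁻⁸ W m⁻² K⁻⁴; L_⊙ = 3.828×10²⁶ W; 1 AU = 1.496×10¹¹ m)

L = 3.30 × 3.828×10²⁶ = 1.26×10²⁷ W.
From T_eq⁴ = L(1−A)/(16πσd²): d = √[L(1−A)/(16πσT_eq⁴)].
d = √[1.26×10²⁷ × 0.33 / (16π × 5.67×10⁻⁸ × (283)⁴)] = 1.51×10¹¹ m = 1.01 AU.

d ≈ 1.01 AU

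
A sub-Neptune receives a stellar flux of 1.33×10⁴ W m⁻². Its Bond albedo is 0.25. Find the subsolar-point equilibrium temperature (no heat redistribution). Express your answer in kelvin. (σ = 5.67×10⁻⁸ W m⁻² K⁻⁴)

At the subsolar point the surface absorbs S(1−A) and emits σT⁴ per unit area — no factor of 4, since only the local patch is in balance.
T = [1.33×10⁴ × 0.75 / 5.67×10⁻⁸]^(1/4) = (1.76×10¹¹)^(1/4) = 648 K.

T_ss ≈ 648 K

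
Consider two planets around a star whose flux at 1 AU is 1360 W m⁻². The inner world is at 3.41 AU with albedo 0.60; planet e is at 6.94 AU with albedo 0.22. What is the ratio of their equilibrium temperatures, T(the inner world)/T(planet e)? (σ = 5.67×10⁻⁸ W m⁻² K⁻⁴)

T_eq = [S₀(1−A)/(4σd²)]^(1/4), so T ∝ (1−A)^(1/4) / √d.
T₁ = [1360×0.40/(4×5.67×10⁻⁸×3.41²)]^(1/4) = 119.84 K.
T₂ = [1360×0.78/(4×5.67×10⁻⁸×6.94²)]^(1/4) = 99.27 K.

T₁/T₂ ≈ 1.207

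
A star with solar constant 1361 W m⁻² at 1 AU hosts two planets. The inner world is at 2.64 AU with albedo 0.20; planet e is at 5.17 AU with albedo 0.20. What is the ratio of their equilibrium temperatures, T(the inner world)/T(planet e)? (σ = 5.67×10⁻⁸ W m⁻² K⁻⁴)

T₁/T₂ ≈ 1.399

T_eq = [S₀(1−A)/(4σd²)]^(1/4), so T ∝ (1−A)^(1/4) / √d.
T₁ = [1361×0.80/(4×5.67×10⁻⁸×2.64²)]^(1/4) = 162.00 K.
T₂ = [1361×0.80/(4×5.67×10⁻⁸×5.17²)]^(1/4) = 115.77 K.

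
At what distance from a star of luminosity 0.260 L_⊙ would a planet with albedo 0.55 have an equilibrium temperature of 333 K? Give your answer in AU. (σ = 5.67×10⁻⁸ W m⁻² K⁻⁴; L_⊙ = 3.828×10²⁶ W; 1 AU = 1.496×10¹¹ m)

d ≈ 0.239 AU

L = 0.260 × 3.828×10²⁶ = 9.95×10²⁵ W.
From T_eq⁴ = L(1−A)/(16πσd²): d = √[L(1−A)/(16πσT_eq⁴)].
d = √[9.95×10²⁵ × 0.45 / (16π × 5.67×10⁻⁸ × (333)⁴)] = 3.57×10¹⁰ m = 0.239 AU.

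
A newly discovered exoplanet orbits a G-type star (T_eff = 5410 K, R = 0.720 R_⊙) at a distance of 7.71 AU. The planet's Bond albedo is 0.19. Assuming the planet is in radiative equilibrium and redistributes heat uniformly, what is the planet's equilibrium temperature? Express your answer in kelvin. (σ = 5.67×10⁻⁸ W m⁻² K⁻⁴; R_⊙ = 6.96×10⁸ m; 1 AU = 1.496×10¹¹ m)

R_⋆ = 0.720 × 6.96×10⁸ = 5.01×10⁸ m.
d = 7.71 AU = 1.15×10¹² m.
L = 4πR_⋆²σT_⋆⁴ = 4π(5.01×10⁸)² × 5.67×10⁻⁸ × (5410)⁴ = 1.53×10²⁶ W.
S = L/(4πd²) = 9.17 W m⁻².
Energy balance: absorbed = emitted ⇒ πR²·S(1−A) = 4πR²·σT_eq⁴, so T_eq⁴ = S(1−A)/(4σ).
T_eq = [9.17 × 0.81 / (4 × 5.67×10⁻⁸)]^(1/4) = (3.27×10⁷)^(1/4) = 75.6 K.

T_eq ≈ 75.6 K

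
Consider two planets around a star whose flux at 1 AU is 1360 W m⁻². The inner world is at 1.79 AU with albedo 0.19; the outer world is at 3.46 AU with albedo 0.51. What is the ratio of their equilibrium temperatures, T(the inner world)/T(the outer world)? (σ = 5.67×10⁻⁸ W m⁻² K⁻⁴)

T_eq = [S₀(1−A)/(4σd²)]^(1/4), so T ∝ (1−A)^(1/4) / √d.
T₁ = [1360×0.81/(4×5.67×10⁻⁸×1.79²)]^(1/4) = 197.32 K.
T₂ = [1360×0.49/(4×5.67×10⁻⁸×3.46²)]^(1/4) = 125.17 K.

T₁/T₂ ≈ 1.576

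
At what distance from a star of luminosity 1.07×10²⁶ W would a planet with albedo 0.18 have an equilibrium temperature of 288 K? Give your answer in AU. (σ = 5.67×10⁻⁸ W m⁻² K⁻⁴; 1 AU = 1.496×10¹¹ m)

d ≈ 0.447 AU

From T_eq⁴ = L(1−A)/(16πσd²): d = √[L(1−A)/(16πσT_eq⁴)].
d = √[1.07×10²⁶ × 0.82 / (16π × 5.67×10⁻⁸ × (288)⁴)] = 6.69×10¹⁰ m = 0.447 AU.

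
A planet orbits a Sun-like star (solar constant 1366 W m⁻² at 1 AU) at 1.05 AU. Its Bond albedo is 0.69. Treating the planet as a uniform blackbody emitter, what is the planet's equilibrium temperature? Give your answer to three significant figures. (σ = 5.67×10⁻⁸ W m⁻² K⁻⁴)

T_eq ≈ 203 K

Flux at 1.05 AU: S = 1366/1.05² = 1240 W m⁻².
Energy balance: absorbed = emitted ⇒ πR²·S(1−A) = 4πR²·σT_eq⁴, so T_eq⁴ = S(1−A)/(4σ).
T_eq = [1240 × 0.31 / (4 × 5.67×10⁻⁸)]^(1/4) = (1.69×10⁹)^(1/4) = 203 K.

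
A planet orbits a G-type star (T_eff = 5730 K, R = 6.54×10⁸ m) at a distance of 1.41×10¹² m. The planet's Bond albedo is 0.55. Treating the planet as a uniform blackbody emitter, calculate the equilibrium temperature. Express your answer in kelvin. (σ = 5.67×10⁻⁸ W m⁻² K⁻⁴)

L = 4πR_⋆²σT_⋆⁴ = 4π(6.54×10⁸)² × 5.67×10⁻⁸ × (5730)⁴ = 3.29×10²⁶ W.
S = L/(4πd²) = 13.1 W m⁻².
Energy balance: absorbed = emitted ⇒ πR²·S(1−A) = 4πR²·σT_eq⁴, so T_eq⁴ = S(1−A)/(4σ).
T_eq = [13.1 × 0.45 / (4 × 5.67×10⁻⁸)]^(1/4) = (2.61×10⁷)^(1/4) = 71.5 K.

T_eq ≈ 71.5 K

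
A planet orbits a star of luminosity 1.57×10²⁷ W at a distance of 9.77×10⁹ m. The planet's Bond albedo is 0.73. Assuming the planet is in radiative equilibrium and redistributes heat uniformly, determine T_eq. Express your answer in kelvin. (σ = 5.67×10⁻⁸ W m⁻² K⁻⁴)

Flux: S = L/(4πd²) = 1.57×10²⁷/(4π×(9.77×10⁹)²) = 1.31×10⁶ W m⁻².
Energy balance: absorbed = emitted ⇒ πR²·S(1−A) = 4πR²·σT_eq⁴, so T_eq⁴ = S(1−A)/(4σ).
T_eq = [1.31×10⁶ × 0.27 / (4 × 5.67×10⁻⁸)]^(1/4) = (1.56×10¹²)^(1/4) = 1120 K.

T_eq ≈ 1120 K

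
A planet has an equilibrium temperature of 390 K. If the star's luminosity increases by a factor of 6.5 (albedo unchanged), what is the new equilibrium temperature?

T_eq ≈ 623 K

T_eq ∝ L^(1/4) · d^(−1/2).
T′ = 390 × 6.5^(1/4) = 623 K.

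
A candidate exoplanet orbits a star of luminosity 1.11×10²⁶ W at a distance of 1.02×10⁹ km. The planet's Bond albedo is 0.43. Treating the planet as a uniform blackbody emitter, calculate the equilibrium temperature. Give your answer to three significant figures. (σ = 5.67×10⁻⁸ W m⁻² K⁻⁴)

d = 1.02×10⁹ km = 1.02×10¹² m.
Flux: S = L/(4πd²) = 1.11×10²⁶/(4π×(1.02×10¹²)²) = 8.49 W m⁻².
Energy balance: absorbed = emitted ⇒ πR²·S(1−A) = 4πR²·σT_eq⁴, so T_eq⁴ = S(1−A)/(4σ).
T_eq = [8.49 × 0.57 / (4 × 5.67×10⁻⁸)]^(1/4) = (2.13×10⁷)^(1/4) = 68.0 K.

T_eq ≈ 68.0 K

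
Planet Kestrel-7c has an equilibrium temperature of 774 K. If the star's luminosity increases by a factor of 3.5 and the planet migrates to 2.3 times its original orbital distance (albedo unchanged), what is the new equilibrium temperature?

T_eq ∝ L^(1/4) · d^(−1/2).
T′ = 774 × 3.5^(1/4) / 2.3^(1/2) = 698 K.

T_eq ≈ 698 K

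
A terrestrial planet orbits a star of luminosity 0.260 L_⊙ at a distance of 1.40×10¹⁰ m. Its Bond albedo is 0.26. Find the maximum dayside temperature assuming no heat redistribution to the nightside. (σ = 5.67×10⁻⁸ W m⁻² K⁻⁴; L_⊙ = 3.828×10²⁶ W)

L = 0.260 × 3.828×10²⁶ = 9.95×10²⁵ W.
Flux: S = L/(4πd²) = 9.95×10²⁵/(4π×(1.40×10¹⁰)²) = 4.04×10⁴ W m⁻².
With no redistribution each surface element balances locally: S(1−A) = σT⁴.
T = [4.04×10⁴ × 0.74 / 5.67×10⁻⁸]^(1/4) = (5.27×10¹¹)^(1/4) = 852 K.

T_ss ≈ 852 K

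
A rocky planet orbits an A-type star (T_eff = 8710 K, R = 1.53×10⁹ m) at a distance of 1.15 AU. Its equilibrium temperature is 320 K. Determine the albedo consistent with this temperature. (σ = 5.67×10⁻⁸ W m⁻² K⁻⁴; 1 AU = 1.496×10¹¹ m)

A ≈ 0.91

d = 1.15 AU = 1.72×10¹¹ m.
L = 4πR_⋆²σT_⋆⁴ = 4π(1.53×10⁹)² × 5.67×10⁻⁸ × (8710)⁴ = 9.60×10²⁷ W.
S = L/(4πd²) = 2.58×10⁴ W m⁻².
From T_eq⁴ = S(1−A)/(4σ): 1−A = 4σT_eq⁴/S.
1−A = 4 × 5.67×10⁻⁸ × (320)⁴ / 2.58×10⁴ = 0.092.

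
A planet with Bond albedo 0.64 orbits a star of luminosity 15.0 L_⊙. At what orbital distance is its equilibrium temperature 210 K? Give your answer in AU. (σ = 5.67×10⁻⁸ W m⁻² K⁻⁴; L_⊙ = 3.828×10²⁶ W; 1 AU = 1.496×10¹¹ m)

L = 15.0 × 3.828×10²⁶ = 5.74×10²⁷ W.
From T_eq⁴ = L(1−A)/(16πσd²): d = √[L(1−A)/(16πσT_eq⁴)].
d = √[5.74×10²⁷ × 0.36 / (16π × 5.67×10⁻⁸ × (210)⁴)] = 6.11×10¹¹ m = 4.08 AU.

d ≈ 4.08 AU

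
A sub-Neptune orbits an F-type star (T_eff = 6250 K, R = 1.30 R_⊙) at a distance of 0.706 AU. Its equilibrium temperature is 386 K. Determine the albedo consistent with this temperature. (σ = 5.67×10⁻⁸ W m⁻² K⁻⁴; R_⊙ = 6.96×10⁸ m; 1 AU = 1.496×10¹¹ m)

A ≈ 0.21

R_⋆ = 1.30 × 6.96×10⁸ = 9.05×10⁸ m.
d = 0.706 AU = 1.06×10¹¹ m.
L = 4πR_⋆²σT_⋆⁴ = 4π(9.05×10⁸)² × 5.67×10⁻⁸ × (6250)⁴ = 8.90×10²⁶ W.
S = L/(4πd²) = 6350 W m⁻².
From T_eq⁴ = S(1−A)/(4σ): 1−A = 4σT_eq⁴/S.
1−A = 4 × 5.67×10⁻⁸ × (386)⁴ / 6350 = 0.793.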